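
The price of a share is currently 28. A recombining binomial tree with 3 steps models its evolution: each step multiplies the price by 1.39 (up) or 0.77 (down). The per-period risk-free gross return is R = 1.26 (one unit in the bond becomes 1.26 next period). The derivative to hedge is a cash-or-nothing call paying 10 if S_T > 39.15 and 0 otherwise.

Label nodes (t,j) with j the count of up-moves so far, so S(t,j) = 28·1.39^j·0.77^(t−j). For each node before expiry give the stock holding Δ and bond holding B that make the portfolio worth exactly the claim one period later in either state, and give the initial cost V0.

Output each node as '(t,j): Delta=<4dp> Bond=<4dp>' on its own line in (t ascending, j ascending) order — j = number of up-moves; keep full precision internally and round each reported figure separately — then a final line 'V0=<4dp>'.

(0,0): Delta=0.1203 Bond=1.0648
(1,0): Delta=0.4692 Bond=-6.1825
(1,1): Delta=0.0690 Bond=3.3378
(2,0): Delta=0.0000 Bond=0.0000
(2,1): Delta=0.5382 Bond=-9.8566
(2,2): Delta=0.0000 Bond=7.9365
V0=4.4319

Risk-neutral probability p* = (R−d)/(u−d) = (1.26−0.77)/(1.39−0.77) = 0.7903.
Payoff layer (t=3): V(3,0)=0.0000, V(3,1)=0.0000, V(3,2)=10.0000, V(3,3)=10.0000
Node (2,0) S=16.6012: V=(p*·0.0000+(1−p*)·0.0000)/1.26=0.0000; Δ=(0.0000−0.0000)/(23.0757−12.7829)=0.0000; B=V−Δ·S=0.0000
Node (2,1) S=29.9684: V=(p*·10.0000+(1−p*)·0.0000)/1.26=6.2724; Δ=(10.0000−0.0000)/(41.6561−23.0757)=0.5382; B=V−Δ·S=-9.8566
Node (2,2) S=54.0988: V=(p*·10.0000+(1−p*)·10.0000)/1.26=7.9365; Δ=(10.0000−10.0000)/(75.1973−41.6561)=0.0000; B=V−Δ·S=7.9365
Node (1,0) S=21.5600: V=(p*·6.2724+(1−p*)·0.0000)/1.26=3.9343; Δ=(6.2724−0.0000)/(29.9684−16.6012)=0.4692; B=V−Δ·S=-6.1825
Node (1,1) S=38.9200: V=(p*·7.9365+(1−p*)·6.2724)/1.26=6.0219; Δ=(7.9365−6.2724)/(54.0988−29.9684)=0.0690; B=V−Δ·S=3.3378
Node (0,0) S=28.0000: V=(p*·6.0219+(1−p*)·3.9343)/1.26=4.4319; Δ=(6.0219−3.9343)/(38.9200−21.5600)=0.1203; B=V−Δ·S=1.0648
Self-financing check: at every node Δ·S+B equals the discounted successor values.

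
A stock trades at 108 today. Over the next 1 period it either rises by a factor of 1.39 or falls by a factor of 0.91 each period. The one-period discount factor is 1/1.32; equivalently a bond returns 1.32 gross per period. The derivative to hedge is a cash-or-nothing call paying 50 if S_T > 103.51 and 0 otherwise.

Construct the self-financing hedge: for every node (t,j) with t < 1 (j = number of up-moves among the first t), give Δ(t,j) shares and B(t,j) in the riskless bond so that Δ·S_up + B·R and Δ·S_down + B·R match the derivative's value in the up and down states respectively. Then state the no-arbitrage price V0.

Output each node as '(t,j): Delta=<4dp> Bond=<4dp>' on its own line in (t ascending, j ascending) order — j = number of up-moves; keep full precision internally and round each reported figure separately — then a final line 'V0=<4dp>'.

Since d<R<u, set p* = (R−d)/(u−d) = 0.8542; price each node as the discounted p*-expectation of its children.
At expiry t=1: V(1,0)=0.0000, V(1,1)=50.0000
  t=0,j=0: stock 108.0000 → up 150.1200 (V=50.0000), down 98.2800 (V=0.0000). Price 32.3548; hedge Δ=0.9645, bond B=-71.8119.
Each (Δ,B) replicates both successor values, so the strategy is self-financing and V0 is arbitrage-free.

(0,0): Delta=0.9645 Bond=-71.8119
V0=32.3548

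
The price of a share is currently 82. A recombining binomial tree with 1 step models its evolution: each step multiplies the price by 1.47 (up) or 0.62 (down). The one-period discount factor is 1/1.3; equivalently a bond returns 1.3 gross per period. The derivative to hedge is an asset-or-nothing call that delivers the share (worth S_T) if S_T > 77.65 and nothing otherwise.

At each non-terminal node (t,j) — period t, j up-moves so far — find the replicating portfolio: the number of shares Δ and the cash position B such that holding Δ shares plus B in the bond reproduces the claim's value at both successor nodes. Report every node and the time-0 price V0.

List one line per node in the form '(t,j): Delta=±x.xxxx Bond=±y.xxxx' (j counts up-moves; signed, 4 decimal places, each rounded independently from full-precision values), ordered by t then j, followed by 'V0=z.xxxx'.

(0,0): Delta=1.7294 Bond=-67.6333
V0=74.1785

Since d<R<u, set p* = (R−d)/(u−d) = 0.8000; price each node as the discounted p*-expectation of its children.
Terminal values V(1,·): V(1,0)=0.0000, V(1,1)=120.5400
(0,0): S=82.0000. Δ = (V_up−V_dn)/(S_up−S_dn) = (120.5400−0.0000)/(120.5400−50.8400) = 1.7294. V = [p*·120.5400 + (1−p*)·0.0000]/1.3 = 74.1785. B = V − Δ·S = -67.6333.
Self-financing check: at every node Δ·S+B equals the discounted successor values.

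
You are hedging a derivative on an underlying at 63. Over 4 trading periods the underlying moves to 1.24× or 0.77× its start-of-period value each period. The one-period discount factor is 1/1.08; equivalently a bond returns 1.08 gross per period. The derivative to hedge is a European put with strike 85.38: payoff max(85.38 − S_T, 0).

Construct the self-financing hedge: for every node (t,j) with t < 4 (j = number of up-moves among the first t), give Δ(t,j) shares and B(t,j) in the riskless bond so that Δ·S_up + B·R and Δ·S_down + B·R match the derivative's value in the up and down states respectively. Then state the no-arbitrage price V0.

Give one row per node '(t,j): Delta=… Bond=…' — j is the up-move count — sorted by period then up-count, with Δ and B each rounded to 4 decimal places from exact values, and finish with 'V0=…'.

Since d<R<u, set p* = (R−d)/(u−d) = 0.6596; price each node as the discounted p*-expectation of its children.
Terminal values V(4,·): V(4,0)=63.2336, V(4,1)=49.7156, V(4,2)=27.9465, V(4,3)=0.0000, V(4,4)=0.0000
  t=3,j=0: stock 28.7616 → up 35.6644 (V=49.7156), down 22.1464 (V=63.2336). Price 50.2940; hedge Δ=-1.0000, bond B=79.0556.
  t=3,j=1: stock 46.3173 → up 57.4335 (V=27.9465), down 35.6644 (V=49.7156). Price 32.7382; hedge Δ=-1.0000, bond B=79.0556.
  t=3,j=2: stock 74.5890 → up 92.4903 (V=0.0000), down 57.4335 (V=27.9465). Price 8.8090; hedge Δ=-0.7972, bond B=68.2696.
  t=3,j=3: stock 120.1173 → up 148.9455 (V=0.0000), down 92.4903 (V=0.0000). Price 0.0000; hedge Δ=0.0000, bond B=0.0000.
  t=2,j=0: stock 37.3527 → up 46.3173 (V=32.7382), down 28.7616 (V=50.2940). Price 35.8469; hedge Δ=-1.0000, bond B=73.1996.
  t=2,j=1: stock 60.1524 → up 74.5890 (V=8.8090), down 46.3173 (V=32.7382). Price 15.6992; hedge Δ=-0.8464, bond B=66.6124.
  t=2,j=2: stock 96.8688 → up 120.1173 (V=0.0000), down 74.5890 (V=8.8090). Price 2.7767; hedge Δ=-0.1935, bond B=21.5192.
  t=1,j=0: stock 48.5100 → up 60.1524 (V=15.6992), down 37.3527 (V=35.8469). Price 20.8870; hedge Δ=-0.8837, bond B=63.7545.
  t=1,j=1: stock 78.1200 → up 96.8688 (V=2.7767), down 60.1524 (V=15.6992). Price 6.6443; hedge Δ=-0.3520, bond B=34.1390.
  t=0,j=0: stock 63.0000 → up 78.1200 (V=6.6443), down 48.5100 (V=20.8870). Price 10.6415; hedge Δ=-0.4810, bond B=40.9452.
The time-0 hedge costs 10.6415, which is the no-arbitrage price.

(0,0): Delta=-0.4810 Bond=40.9452
(1,0): Delta=-0.8837 Bond=63.7545
(1,1): Delta=-0.3520 Bond=34.1390
(2,0): Delta=-1.0000 Bond=73.1996
(2,1): Delta=-0.8464 Bond=66.6124
(2,2): Delta=-0.1935 Bond=21.5192
(3,0): Delta=-1.0000 Bond=79.0556
(3,1): Delta=-1.0000 Bond=79.0556
(3,2): Delta=-0.7972 Bond=68.2696
(3,3): Delta=0.0000 Bond=0.0000
V0=10.6415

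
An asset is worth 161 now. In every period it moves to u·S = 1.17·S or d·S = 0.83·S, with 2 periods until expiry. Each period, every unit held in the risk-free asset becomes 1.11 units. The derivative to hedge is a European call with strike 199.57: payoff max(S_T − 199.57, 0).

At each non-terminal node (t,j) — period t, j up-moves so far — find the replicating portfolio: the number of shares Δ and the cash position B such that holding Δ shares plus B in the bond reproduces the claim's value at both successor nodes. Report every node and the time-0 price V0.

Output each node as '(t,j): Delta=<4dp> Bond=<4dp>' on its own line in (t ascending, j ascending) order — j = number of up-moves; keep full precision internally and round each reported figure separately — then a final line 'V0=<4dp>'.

Risk-neutral probability p* = (R−d)/(u−d) = (1.11−0.83)/(1.17−0.83) = 0.8235.
Terminal payoffs: V(2,0)=0.0000, V(2,1)=0.0000, V(2,2)=20.8229
(1,0): S=133.6300. Δ = (V_up−V_dn)/(S_up−S_dn) = (0.0000−0.0000)/(156.3471−110.9129) = 0.0000. V = [p*·0.0000 + (1−p*)·0.0000]/1.11 = 0.0000. B = V − Δ·S = 0.0000.
(1,1): S=188.3700. Δ = (V_up−V_dn)/(S_up−S_dn) = (20.8229−0.0000)/(220.3929−156.3471) = 0.3251. V = [p*·20.8229 + (1−p*)·0.0000]/1.11 = 15.4489. B = V − Δ·S = -45.7949.
(0,0): S=161.0000. Δ = (V_up−V_dn)/(S_up−S_dn) = (15.4489−0.0000)/(188.3700−133.6300) = 0.2822. V = [p*·15.4489 + (1−p*)·0.0000]/1.11 = 11.4618. B = V − Δ·S = -33.9761.
The time-0 hedge costs 11.4618, which is the no-arbitrage price.

(0,0): Delta=0.2822 Bond=-33.9761
(1,0): Delta=0.0000 Bond=0.0000
(1,1): Delta=0.3251 Bond=-45.7949
V0=11.4618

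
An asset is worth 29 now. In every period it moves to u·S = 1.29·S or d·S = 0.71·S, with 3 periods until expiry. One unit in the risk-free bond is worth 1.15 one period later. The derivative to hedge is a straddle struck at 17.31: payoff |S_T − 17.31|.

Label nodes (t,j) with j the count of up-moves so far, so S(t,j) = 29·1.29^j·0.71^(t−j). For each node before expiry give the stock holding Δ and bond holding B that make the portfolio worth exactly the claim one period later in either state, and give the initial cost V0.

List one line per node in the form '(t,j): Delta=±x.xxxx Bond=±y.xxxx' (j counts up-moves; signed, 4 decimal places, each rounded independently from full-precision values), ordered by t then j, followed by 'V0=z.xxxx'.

No-arbitrage ⇒ martingale measure with p* = (R−d)/(u−d) = 0.7586.
At expiry t=3: V(3,0)=6.9306, V(3,1)=1.5484, V(3,2)=16.9538, V(3,3)=44.9440
  t=2,j=0: stock 14.6189 → up 18.8584 (V=1.5484), down 10.3794 (V=6.9306). Price 2.4761; hedge Δ=-0.6348, bond B=11.7558.
  t=2,j=1: stock 26.5611 → up 34.2638 (V=16.9538), down 18.8584 (V=1.5484). Price 11.5089; hedge Δ=1.0000, bond B=-15.0522.
  t=2,j=2: stock 48.2589 → up 62.2540 (V=44.9440), down 34.2638 (V=16.9538). Price 33.2067; hedge Δ=1.0000, bond B=-15.0522.
  t=1,j=0: stock 20.5900 → up 26.5611 (V=11.5089), down 14.6189 (V=2.4761). Price 8.1118; hedge Δ=0.7564, bond B=-7.4620.
  t=1,j=1: stock 37.4100 → up 48.2589 (V=33.2067), down 26.5611 (V=11.5089). Price 24.3212; hedge Δ=1.0000, bond B=-13.0888.
  t=0,j=0: stock 29.0000 → up 37.4100 (V=24.3212), down 20.5900 (V=8.1118). Price 17.7466; hedge Δ=0.9637, bond B=-10.2006.
The time-0 hedge costs 17.7466, which is the no-arbitrage price.

(0,0): Delta=0.9637 Bond=-10.2006
(1,0): Delta=0.7564 Bond=-7.4620
(1,1): Delta=1.0000 Bond=-13.0888
(2,0): Delta=-0.6348 Bond=11.7558
(2,1): Delta=1.0000 Bond=-15.0522
(2,2): Delta=1.0000 Bond=-15.0522
V0=17.7466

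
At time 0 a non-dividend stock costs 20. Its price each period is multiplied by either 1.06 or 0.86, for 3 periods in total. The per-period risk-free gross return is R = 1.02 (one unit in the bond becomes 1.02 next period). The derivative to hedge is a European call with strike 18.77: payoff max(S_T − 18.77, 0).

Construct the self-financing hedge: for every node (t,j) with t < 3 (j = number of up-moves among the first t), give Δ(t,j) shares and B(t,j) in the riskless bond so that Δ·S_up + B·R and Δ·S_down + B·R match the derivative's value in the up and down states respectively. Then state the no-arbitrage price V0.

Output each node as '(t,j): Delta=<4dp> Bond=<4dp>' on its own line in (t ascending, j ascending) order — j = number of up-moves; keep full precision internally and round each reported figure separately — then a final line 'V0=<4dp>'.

Risk-neutral probability p* = (R−d)/(u−d) = (1.02−0.86)/(1.06−0.86) = 0.8000.
Terminal payoffs: V(3,0)=0.0000, V(3,1)=0.0000, V(3,2)=0.5559, V(3,3)=5.0503
(2,0): S=14.7920. Δ = (V_up−V_dn)/(S_up−S_dn) = (0.0000−0.0000)/(15.6795−12.7211) = 0.0000. V = [p*·0.0000 + (1−p*)·0.0000]/1.02 = 0.0000. B = V − Δ·S = 0.0000.
(2,1): S=18.2320. Δ = (V_up−V_dn)/(S_up−S_dn) = (0.5559−0.0000)/(19.3259−15.6795) = 0.1525. V = [p*·0.5559 + (1−p*)·0.0000]/1.02 = 0.4360. B = V − Δ·S = -2.3436.
(2,2): S=22.4720. Δ = (V_up−V_dn)/(S_up−S_dn) = (5.0503−0.5559)/(23.8203−19.3259) = 1.0000. V = [p*·5.0503 + (1−p*)·0.5559]/1.02 = 4.0700. B = V − Δ·S = -18.4020.
(1,0): S=17.2000. Δ = (V_up−V_dn)/(S_up−S_dn) = (0.4360−0.0000)/(18.2320−14.7920) = 0.1267. V = [p*·0.4360 + (1−p*)·0.0000]/1.02 = 0.3420. B = V − Δ·S = -1.8381.
(1,1): S=21.2000. Δ = (V_up−V_dn)/(S_up−S_dn) = (4.0700−0.4360)/(22.4720−18.2320) = 0.8571. V = [p*·4.0700 + (1−p*)·0.4360]/1.02 = 3.2777. B = V − Δ·S = -14.8924.
(0,0): S=20.0000. Δ = (V_up−V_dn)/(S_up−S_dn) = (3.2777−0.3420)/(21.2000−17.2000) = 0.7339. V = [p*·3.2777 + (1−p*)·0.3420]/1.02 = 2.6378. B = V − Δ·S = -12.0408.
The time-0 hedge costs 2.6378, which is the no-arbitrage price.

(0,0): Delta=0.7339 Bond=-12.0408
(1,0): Delta=0.1267 Bond=-1.8381
(1,1): Delta=0.8571 Bond=-14.8924
(2,0): Delta=0.0000 Bond=0.0000
(2,1): Delta=0.1525 Bond=-2.3436
(2,2): Delta=1.0000 Bond=-18.4020
V0=2.6378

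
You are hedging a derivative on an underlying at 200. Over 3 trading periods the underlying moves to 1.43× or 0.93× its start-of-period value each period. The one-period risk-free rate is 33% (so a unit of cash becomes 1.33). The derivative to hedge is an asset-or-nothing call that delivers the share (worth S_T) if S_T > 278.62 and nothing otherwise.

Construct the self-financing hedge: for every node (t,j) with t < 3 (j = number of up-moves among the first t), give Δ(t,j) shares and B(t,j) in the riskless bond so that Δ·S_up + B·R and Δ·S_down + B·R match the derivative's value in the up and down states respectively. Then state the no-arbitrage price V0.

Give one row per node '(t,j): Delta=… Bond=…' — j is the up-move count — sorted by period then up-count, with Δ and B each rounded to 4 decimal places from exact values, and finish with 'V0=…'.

Under the risk-neutral measure, an up-move has probability p* = (R−d)/(u−d) = 0.8000 and values discount at R = 1.33.
Terminal payoffs: V(3,0)=0.0000, V(3,1)=0.0000, V(3,2)=380.3514, V(3,3)=584.8414
(2,0): S=172.9800. Δ = (V_up−V_dn)/(S_up−S_dn) = (0.0000−0.0000)/(247.3614−160.8714) = 0.0000. V = [p*·0.0000 + (1−p*)·0.0000]/1.33 = 0.0000. B = V − Δ·S = 0.0000.
(2,1): S=265.9800. Δ = (V_up−V_dn)/(S_up−S_dn) = (380.3514−0.0000)/(380.3514−247.3614) = 2.8600. V = [p*·380.3514 + (1−p*)·0.0000]/1.33 = 228.7828. B = V − Δ·S = -531.9200.
(2,2): S=408.9800. Δ = (V_up−V_dn)/(S_up−S_dn) = (584.8414−380.3514)/(584.8414−380.3514) = 1.0000. V = [p*·584.8414 + (1−p*)·380.3514]/1.33 = 408.9800. B = V − Δ·S = 0.0000.
(1,0): S=186.0000. Δ = (V_up−V_dn)/(S_up−S_dn) = (228.7828−0.0000)/(265.9800−172.9800) = 2.4600. V = [p*·228.7828 + (1−p*)·0.0000]/1.33 = 137.6137. B = V − Δ·S = -319.9519.
(1,1): S=286.0000. Δ = (V_up−V_dn)/(S_up−S_dn) = (408.9800−228.7828)/(408.9800−265.9800) = 1.2601. V = [p*·408.9800 + (1−p*)·228.7828]/1.33 = 280.4064. B = V − Δ·S = -79.9880.
(0,0): S=200.0000. Δ = (V_up−V_dn)/(S_up−S_dn) = (280.4064−137.6137)/(286.0000−186.0000) = 1.4279. V = [p*·280.4064 + (1−p*)·137.6137]/1.33 = 189.3593. B = V − Δ·S = -96.2261.
Check: Δ(0,0)·S0 + B(0,0) = 189.3593 = V0.

(0,0): Delta=1.4279 Bond=-96.2261
(1,0): Delta=2.4600 Bond=-319.9519
(1,1): Delta=1.2601 Bond=-79.9880
(2,0): Delta=0.0000 Bond=0.0000
(2,1): Delta=2.8600 Bond=-531.9200
(2,2): Delta=1.0000 Bond=0.0000
V0=189.3593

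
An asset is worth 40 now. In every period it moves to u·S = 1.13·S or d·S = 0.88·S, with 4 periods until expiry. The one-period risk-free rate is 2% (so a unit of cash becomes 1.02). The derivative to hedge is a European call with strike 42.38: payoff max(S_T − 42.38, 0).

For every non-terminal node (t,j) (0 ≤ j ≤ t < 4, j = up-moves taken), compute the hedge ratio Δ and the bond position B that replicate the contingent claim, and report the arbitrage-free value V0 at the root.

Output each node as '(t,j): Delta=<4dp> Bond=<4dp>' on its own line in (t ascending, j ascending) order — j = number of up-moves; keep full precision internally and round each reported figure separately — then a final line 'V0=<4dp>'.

(0,0): Delta=0.5668 Bond=-18.1969
(1,0): Delta=0.2881 Bond=-8.7481
(1,1): Delta=0.7374 Bond=-26.2708
(2,0): Delta=0.0000 Bond=0.0000
(2,1): Delta=0.4643 Bond=-15.9340
(2,2): Delta=0.9045 Bond=-35.3308
(3,0): Delta=0.0000 Bond=0.0000
(3,1): Delta=0.0000 Bond=0.0000
(3,2): Delta=0.7484 Bond=-29.0227
(3,3): Delta=1.0000 Bond=-41.5490
V0=4.4765

Under the risk-neutral measure, an up-move has probability p* = (R−d)/(u−d) = 0.5600 and values discount at R = 1.02.
Terminal payoffs: V(4,0)=0.0000, V(4,1)=0.0000, V(4,2)=0.0000, V(4,3)=8.4100, V(4,4)=22.8389
(3,0): S=27.2589. Δ = (V_up−V_dn)/(S_up−S_dn) = (0.0000−0.0000)/(30.8025−23.9878) = 0.0000. V = [p*·0.0000 + (1−p*)·0.0000]/1.02 = 0.0000. B = V − Δ·S = 0.0000.
(3,1): S=35.0029. Δ = (V_up−V_dn)/(S_up−S_dn) = (0.0000−0.0000)/(39.5533−30.8025) = 0.0000. V = [p*·0.0000 + (1−p*)·0.0000]/1.02 = 0.0000. B = V − Δ·S = 0.0000.
(3,2): S=44.9469. Δ = (V_up−V_dn)/(S_up−S_dn) = (8.4100−0.0000)/(50.7900−39.5533) = 0.7484. V = [p*·8.4100 + (1−p*)·0.0000]/1.02 = 4.6172. B = V − Δ·S = -29.0227.
(3,3): S=57.7159. Δ = (V_up−V_dn)/(S_up−S_dn) = (22.8389−8.4100)/(65.2189−50.7900) = 1.0000. V = [p*·22.8389 + (1−p*)·8.4100]/1.02 = 16.1669. B = V − Δ·S = -41.5490.
(2,0): S=30.9760. Δ = (V_up−V_dn)/(S_up−S_dn) = (0.0000−0.0000)/(35.0029−27.2589) = 0.0000. V = [p*·0.0000 + (1−p*)·0.0000]/1.02 = 0.0000. B = V − Δ·S = 0.0000.
(2,1): S=39.7760. Δ = (V_up−V_dn)/(S_up−S_dn) = (4.6172−0.0000)/(44.9469−35.0029) = 0.4643. V = [p*·4.6172 + (1−p*)·0.0000]/1.02 = 2.5350. B = V − Δ·S = -15.9340.
(2,2): S=51.0760. Δ = (V_up−V_dn)/(S_up−S_dn) = (16.1669−4.6172)/(57.7159−44.9469) = 0.9045. V = [p*·16.1669 + (1−p*)·4.6172]/1.02 = 10.8677. B = V − Δ·S = -35.3308.
(1,0): S=35.2000. Δ = (V_up−V_dn)/(S_up−S_dn) = (2.5350−0.0000)/(39.7760−30.9760) = 0.2881. V = [p*·2.5350 + (1−p*)·0.0000]/1.02 = 1.3917. B = V − Δ·S = -8.7481.
(1,1): S=45.2000. Δ = (V_up−V_dn)/(S_up−S_dn) = (10.8677−2.5350)/(51.0760−39.7760) = 0.7374. V = [p*·10.8677 + (1−p*)·2.5350]/1.02 = 7.0601. B = V − Δ·S = -26.2708.
(0,0): S=40.0000. Δ = (V_up−V_dn)/(S_up−S_dn) = (7.0601−1.3917)/(45.2000−35.2000) = 0.5668. V = [p*·7.0601 + (1−p*)·1.3917]/1.02 = 4.4765. B = V − Δ·S = -18.1969.
Each (Δ,B) replicates both successor values, so the strategy is self-financing and V0 is arbitrage-free.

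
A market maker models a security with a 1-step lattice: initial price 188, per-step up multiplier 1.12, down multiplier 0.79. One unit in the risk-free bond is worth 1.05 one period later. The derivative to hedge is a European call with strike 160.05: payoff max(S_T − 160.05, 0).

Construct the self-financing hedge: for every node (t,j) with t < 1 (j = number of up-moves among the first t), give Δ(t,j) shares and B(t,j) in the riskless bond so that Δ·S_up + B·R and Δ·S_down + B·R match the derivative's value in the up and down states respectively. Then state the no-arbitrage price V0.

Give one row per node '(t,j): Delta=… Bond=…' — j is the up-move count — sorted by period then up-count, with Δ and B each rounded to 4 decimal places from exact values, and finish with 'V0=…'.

(0,0): Delta=0.8142 Bond=-115.1599
V0=37.9007

Risk-neutral probability p* = (R−d)/(u−d) = (1.05−0.79)/(1.12−0.79) = 0.7879.
Terminal values V(1,·): V(1,0)=0.0000, V(1,1)=50.5100
  t=0,j=0: stock 188.0000 → up 210.5600 (V=50.5100), down 148.5200 (V=0.0000). Price 37.9007; hedge Δ=0.8142, bond B=-115.1599.
Root portfolio cost Δ·188+B reproduces V0=37.9007.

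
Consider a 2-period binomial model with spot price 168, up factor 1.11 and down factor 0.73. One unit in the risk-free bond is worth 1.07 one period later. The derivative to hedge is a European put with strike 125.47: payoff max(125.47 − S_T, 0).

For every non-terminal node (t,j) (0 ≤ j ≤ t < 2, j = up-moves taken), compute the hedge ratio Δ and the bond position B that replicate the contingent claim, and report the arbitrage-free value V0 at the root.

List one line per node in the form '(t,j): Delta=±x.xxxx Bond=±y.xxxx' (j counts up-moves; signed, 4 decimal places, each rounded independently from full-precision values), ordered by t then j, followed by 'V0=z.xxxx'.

(0,0): Delta=-0.0554 Bond=9.6530
(1,0): Delta=-0.7713 Bond=98.1223
(1,1): Delta=0.0000 Bond=0.0000
V0=0.3479

Under the risk-neutral measure, an up-move has probability p* = (R−d)/(u−d) = 0.8947 and values discount at R = 1.07.
Terminal payoffs: V(2,0)=35.9428, V(2,1)=0.0000, V(2,2)=0.0000
(1,0): S=122.6400. Δ = (V_up−V_dn)/(S_up−S_dn) = (0.0000−35.9428)/(136.1304−89.5272) = -0.7713. V = [p*·0.0000 + (1−p*)·35.9428]/1.07 = 3.5359. B = V − Δ·S = 98.1223.
(1,1): S=186.4800. Δ = (V_up−V_dn)/(S_up−S_dn) = (0.0000−0.0000)/(206.9928−136.1304) = 0.0000. V = [p*·0.0000 + (1−p*)·0.0000]/1.07 = 0.0000. B = V − Δ·S = 0.0000.
(0,0): S=168.0000. Δ = (V_up−V_dn)/(S_up−S_dn) = (0.0000−3.5359)/(186.4800−122.6400) = -0.0554. V = [p*·0.0000 + (1−p*)·3.5359]/1.07 = 0.3479. B = V − Δ·S = 9.6530.
The time-0 hedge costs 0.3479, which is the no-arbitrage price.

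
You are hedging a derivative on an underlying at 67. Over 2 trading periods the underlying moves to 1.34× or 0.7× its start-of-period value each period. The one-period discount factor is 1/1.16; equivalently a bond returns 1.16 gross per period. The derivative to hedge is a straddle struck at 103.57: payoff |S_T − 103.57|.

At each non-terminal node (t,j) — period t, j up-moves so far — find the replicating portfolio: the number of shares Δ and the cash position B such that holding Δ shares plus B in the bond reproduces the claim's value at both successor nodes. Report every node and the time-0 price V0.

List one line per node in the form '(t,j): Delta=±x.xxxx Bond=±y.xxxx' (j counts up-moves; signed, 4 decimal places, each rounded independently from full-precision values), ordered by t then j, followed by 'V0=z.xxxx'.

No-arbitrage ⇒ martingale measure with p* = (R−d)/(u−d) = 0.7187.
Payoff layer (t=2): V(2,0)=70.7400, V(2,1)=40.7240, V(2,2)=16.7352
  t=1,j=0: stock 46.9000 → up 62.8460 (V=40.7240), down 32.8300 (V=70.7400). Price 42.3845; hedge Δ=-1.0000, bond B=89.2845.
  t=1,j=1: stock 89.7800 → up 120.3052 (V=16.7352), down 62.8460 (V=40.7240). Price 20.2431; hedge Δ=-0.4175, bond B=57.7256.
  t=0,j=0: stock 67.0000 → up 89.7800 (V=20.2431), down 46.9000 (V=42.3845). Price 22.8193; hedge Δ=-0.5164, bond B=57.4151.
Check: Δ(0,0)·S0 + B(0,0) = 22.8193 = V0.

(0,0): Delta=-0.5164 Bond=57.4151
(1,0): Delta=-1.0000 Bond=89.2845
(1,1): Delta=-0.4175 Bond=57.7256
V0=22.8193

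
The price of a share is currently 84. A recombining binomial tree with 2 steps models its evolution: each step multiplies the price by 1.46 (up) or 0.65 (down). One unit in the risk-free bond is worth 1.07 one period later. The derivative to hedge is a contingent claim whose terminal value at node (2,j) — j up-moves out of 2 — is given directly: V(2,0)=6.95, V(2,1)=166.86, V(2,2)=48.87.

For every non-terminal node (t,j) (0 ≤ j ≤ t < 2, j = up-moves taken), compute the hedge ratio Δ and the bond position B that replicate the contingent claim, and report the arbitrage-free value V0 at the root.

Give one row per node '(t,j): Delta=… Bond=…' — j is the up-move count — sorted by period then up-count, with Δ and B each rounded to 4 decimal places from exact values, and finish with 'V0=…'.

Risk-neutral probability p* = (R−d)/(u−d) = (1.07−0.65)/(1.46−0.65) = 0.5185.
Terminal values V(2,·): V(2,0)=6.9500, V(2,1)=166.8600, V(2,2)=48.8700
(1,0): S=54.6000. Δ = (V_up−V_dn)/(S_up−S_dn) = (166.8600−6.9500)/(79.7160−35.4900) = 3.6157. V = [p*·166.8600 + (1−p*)·6.9500]/1.07 = 83.9872. B = V − Δ·S = -113.4326.
(1,1): S=122.6400. Δ = (V_up−V_dn)/(S_up−S_dn) = (48.8700−166.8600)/(179.0544−79.7160) = -1.1878. V = [p*·48.8700 + (1−p*)·166.8600]/1.07 = 98.7664. B = V − Δ·S = 244.4330.
(0,0): S=84.0000. Δ = (V_up−V_dn)/(S_up−S_dn) = (98.7664−83.9872)/(122.6400−54.6000) = 0.2172. V = [p*·98.7664 + (1−p*)·83.9872]/1.07 = 85.6546. B = V − Δ·S = 67.4088.
Each (Δ,B) replicates both successor values, so the strategy is self-financing and V0 is arbitrage-free.

(0,0): Delta=0.2172 Bond=67.4088
(1,0): Delta=3.6157 Bond=-113.4326
(1,1): Delta=-1.1878 Bond=244.4330
V0=85.6546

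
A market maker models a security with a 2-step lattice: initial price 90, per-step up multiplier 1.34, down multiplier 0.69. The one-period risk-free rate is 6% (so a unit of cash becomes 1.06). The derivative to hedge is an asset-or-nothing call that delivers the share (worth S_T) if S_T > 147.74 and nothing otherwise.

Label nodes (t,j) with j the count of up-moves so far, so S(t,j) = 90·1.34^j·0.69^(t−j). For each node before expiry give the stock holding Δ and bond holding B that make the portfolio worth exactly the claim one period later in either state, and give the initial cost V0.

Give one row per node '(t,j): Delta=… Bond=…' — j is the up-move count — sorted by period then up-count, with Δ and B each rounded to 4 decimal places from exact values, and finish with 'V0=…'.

(0,0): Delta=1.4835 Bond=-86.9089
(1,0): Delta=0.0000 Bond=0.0000
(1,1): Delta=2.0615 Bond=-161.8385
V0=46.6033

Since d<R<u, set p* = (R−d)/(u−d) = 0.5692; price each node as the discounted p*-expectation of its children.
Terminal payoffs: V(2,0)=0.0000, V(2,1)=0.0000, V(2,2)=161.6040
(1,0): S=62.1000. Δ = (V_up−V_dn)/(S_up−S_dn) = (0.0000−0.0000)/(83.2140−42.8490) = 0.0000. V = [p*·0.0000 + (1−p*)·0.0000]/1.06 = 0.0000. B = V − Δ·S = 0.0000.
(1,1): S=120.6000. Δ = (V_up−V_dn)/(S_up−S_dn) = (161.6040−0.0000)/(161.6040−83.2140) = 2.0615. V = [p*·161.6040 + (1−p*)·0.0000]/1.06 = 86.7830. B = V − Δ·S = -161.8385.
(0,0): S=90.0000. Δ = (V_up−V_dn)/(S_up−S_dn) = (86.7830−0.0000)/(120.6000−62.1000) = 1.4835. V = [p*·86.7830 + (1−p*)·0.0000]/1.06 = 46.6033. B = V − Δ·S = -86.9089.
The time-0 hedge costs 46.6033, which is the no-arbitrage price.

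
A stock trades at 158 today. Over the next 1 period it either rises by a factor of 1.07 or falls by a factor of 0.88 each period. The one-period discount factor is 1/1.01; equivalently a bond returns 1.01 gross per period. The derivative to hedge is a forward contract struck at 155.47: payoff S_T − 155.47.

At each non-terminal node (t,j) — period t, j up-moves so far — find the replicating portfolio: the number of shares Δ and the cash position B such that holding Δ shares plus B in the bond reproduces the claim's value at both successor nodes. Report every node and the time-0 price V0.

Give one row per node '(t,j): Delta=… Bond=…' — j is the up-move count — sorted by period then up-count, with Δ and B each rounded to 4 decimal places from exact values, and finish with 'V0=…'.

(0,0): Delta=1.0000 Bond=-153.9307
V0=4.0693

No-arbitrage ⇒ martingale measure with p* = (R−d)/(u−d) = 0.6842.
Payoff layer (t=1): V(1,0)=-16.4300, V(1,1)=13.5900
(0,0): S=158.0000. Δ = (V_up−V_dn)/(S_up−S_dn) = (13.5900−-16.4300)/(169.0600−139.0400) = 1.0000. V = [p*·13.5900 + (1−p*)·-16.4300]/1.01 = 4.0693. B = V − Δ·S = -153.9307.
Root portfolio cost Δ·158+B reproduces V0=4.0693.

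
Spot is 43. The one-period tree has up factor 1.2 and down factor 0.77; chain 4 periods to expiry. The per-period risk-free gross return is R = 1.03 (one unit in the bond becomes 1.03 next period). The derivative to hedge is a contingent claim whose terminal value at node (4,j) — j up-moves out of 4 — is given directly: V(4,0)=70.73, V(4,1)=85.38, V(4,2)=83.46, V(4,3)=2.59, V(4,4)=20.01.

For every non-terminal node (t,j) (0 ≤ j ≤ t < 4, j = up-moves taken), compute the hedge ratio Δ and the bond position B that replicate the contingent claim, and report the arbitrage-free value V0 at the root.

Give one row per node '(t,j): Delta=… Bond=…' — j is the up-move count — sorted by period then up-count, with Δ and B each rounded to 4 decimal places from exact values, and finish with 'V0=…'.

Under the risk-neutral measure, an up-move has probability p* = (R−d)/(u−d) = 0.6047 and values discount at R = 1.03.
Terminal payoffs: V(4,0)=70.7300, V(4,1)=85.3800, V(4,2)=83.4600, V(4,3)=2.5900, V(4,4)=20.0100
Node (3,0) S=19.6309: V=(p*·85.3800+(1−p*)·70.7300)/1.03=77.2700; Δ=(85.3800−70.7300)/(23.5571−15.1158)=1.7355; B=V−Δ·S=43.2003
Node (3,1) S=30.5936: V=(p*·83.4600+(1−p*)·85.3800)/1.03=81.7661; Δ=(83.4600−85.3800)/(36.7124−23.5571)=-0.1459; B=V−Δ·S=86.2312
Node (3,2) S=47.6784: V=(p*·2.5900+(1−p*)·83.4600)/1.03=33.5552; Δ=(2.5900−83.4600)/(57.2141−36.7124)=-3.9445; B=V−Δ·S=221.6250
Node (3,3) S=74.3040: V=(p*·20.0100+(1−p*)·2.5900)/1.03=12.7408; Δ=(20.0100−2.5900)/(89.1648−57.2141)=0.5452; B=V−Δ·S=-27.7708
Node (2,0) S=25.4947: V=(p*·81.7661+(1−p*)·77.2700)/1.03=77.6588; Δ=(81.7661−77.2700)/(30.5936−19.6309)=0.4101; B=V−Δ·S=67.2029
Node (2,1) S=39.7320: V=(p*·33.5552+(1−p*)·81.7661)/1.03=51.0828; Δ=(33.5552−81.7661)/(47.6784−30.5936)=-2.8219; B=V−Δ·S=163.2012
Node (2,2) S=61.9200: V=(p*·12.7408+(1−p*)·33.5552)/1.03=20.3590; Δ=(12.7408−33.5552)/(74.3040−47.6784)=-0.7817; B=V−Δ·S=68.7646
Node (1,0) S=33.1100: V=(p*·51.0828+(1−p*)·77.6588)/1.03=59.7957; Δ=(51.0828−77.6588)/(39.7320−25.4947)=-1.8666; B=V−Δ·S=121.6003
Node (1,1) S=51.6000: V=(p*·20.3590+(1−p*)·51.0828)/1.03=31.5589; Δ=(20.3590−51.0828)/(61.9200−39.7320)=-1.3847; B=V−Δ·S=103.0097
Node (0,0) S=43.0000: V=(p*·31.5589+(1−p*)·59.7957)/1.03=41.4779; Δ=(31.5589−59.7957)/(51.6000−33.1100)=-1.5271; B=V−Δ·S=107.1451
Check: Δ(0,0)·S0 + B(0,0) = 41.4779 = V0.

(0,0): Delta=-1.5271 Bond=107.1451
(1,0): Delta=-1.8666 Bond=121.6003
(1,1): Delta=-1.3847 Bond=103.0097
(2,0): Delta=0.4101 Bond=67.2029
(2,1): Delta=-2.8219 Bond=163.2012
(2,2): Delta=-0.7817 Bond=68.7646
(3,0): Delta=1.7355 Bond=43.2003
(3,1): Delta=-0.1459 Bond=86.2312
(3,2): Delta=-3.9445 Bond=221.6250
(3,3): Delta=0.5452 Bond=-27.7708
V0=41.4779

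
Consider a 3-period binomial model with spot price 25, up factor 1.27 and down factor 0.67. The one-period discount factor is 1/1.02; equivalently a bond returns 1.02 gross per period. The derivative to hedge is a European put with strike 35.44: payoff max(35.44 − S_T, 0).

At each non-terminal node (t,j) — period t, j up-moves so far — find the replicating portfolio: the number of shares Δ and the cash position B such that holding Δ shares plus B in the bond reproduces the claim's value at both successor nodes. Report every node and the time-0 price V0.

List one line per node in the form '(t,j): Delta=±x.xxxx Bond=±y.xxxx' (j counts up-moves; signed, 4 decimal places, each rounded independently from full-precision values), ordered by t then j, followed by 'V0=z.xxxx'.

The replicating-portfolio and risk-neutral prices coincide; use p* = (1.02−0.67)/(1.27−0.67) = 0.5833 for the latter.
At expiry t=3: V(3,0)=27.9209, V(3,1)=21.1874, V(3,2)=8.4239, V(3,3)=0.0000
Node (2,0) S=11.2225: V=(p*·21.1874+(1−p*)·27.9209)/1.02=23.5226; Δ=(21.1874−27.9209)/(14.2526−7.5191)=-1.0000; B=V−Δ·S=34.7451
Node (2,1) S=21.2725: V=(p*·8.4239+(1−p*)·21.1874)/1.02=13.4726; Δ=(8.4239−21.1874)/(27.0161−14.2526)=-1.0000; B=V−Δ·S=34.7451
Node (2,2) S=40.3225: V=(p*·0.0000+(1−p*)·8.4239)/1.02=3.4411; Δ=(0.0000−8.4239)/(51.2096−27.0161)=-0.3482; B=V−Δ·S=17.4810
Node (1,0) S=16.7500: V=(p*·13.4726+(1−p*)·23.5226)/1.02=17.3138; Δ=(13.4726−23.5226)/(21.2725−11.2225)=-1.0000; B=V−Δ·S=34.0638
Node (1,1) S=31.7500: V=(p*·3.4411+(1−p*)·13.4726)/1.02=7.4715; Δ=(3.4411−13.4726)/(40.3225−21.2725)=-0.5266; B=V−Δ·S=24.1906
Node (0,0) S=25.0000: V=(p*·7.4715+(1−p*)·17.3138)/1.02=11.3455; Δ=(7.4715−17.3138)/(31.7500−16.7500)=-0.6562; B=V−Δ·S=27.7494
The time-0 hedge costs 11.3455, which is the no-arbitrage price.

(0,0): Delta=-0.6562 Bond=27.7494
(1,0): Delta=-1.0000 Bond=34.0638
(1,1): Delta=-0.5266 Bond=24.1906
(2,0): Delta=-1.0000 Bond=34.7451
(2,1): Delta=-1.0000 Bond=34.7451
(2,2): Delta=-0.3482 Bond=17.4810
V0=11.3455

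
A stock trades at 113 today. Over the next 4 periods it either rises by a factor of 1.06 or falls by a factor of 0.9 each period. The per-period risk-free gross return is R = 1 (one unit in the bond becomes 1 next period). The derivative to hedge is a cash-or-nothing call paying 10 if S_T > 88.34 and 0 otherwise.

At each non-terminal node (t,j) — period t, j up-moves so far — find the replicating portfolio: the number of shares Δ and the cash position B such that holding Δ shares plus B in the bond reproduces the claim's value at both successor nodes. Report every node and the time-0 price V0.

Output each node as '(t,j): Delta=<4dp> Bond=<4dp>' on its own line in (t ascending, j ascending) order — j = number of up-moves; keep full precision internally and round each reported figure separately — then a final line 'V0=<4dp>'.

Under the risk-neutral measure, an up-move has probability p* = (R−d)/(u−d) = 0.6250 and values discount at R = 1.
At expiry t=4: V(4,0)=0.0000, V(4,1)=0.0000, V(4,2)=10.0000, V(4,3)=10.0000, V(4,4)=10.0000
Node (3,0) S=82.3770: V=(p*·0.0000+(1−p*)·0.0000)/1=0.0000; Δ=(0.0000−0.0000)/(87.3196−74.1393)=0.0000; B=V−Δ·S=0.0000
Node (3,1) S=97.0218: V=(p*·10.0000+(1−p*)·0.0000)/1=6.2500; Δ=(10.0000−0.0000)/(102.8431−87.3196)=0.6442; B=V−Δ·S=-56.2500
Node (3,2) S=114.2701: V=(p*·10.0000+(1−p*)·10.0000)/1=10.0000; Δ=(10.0000−10.0000)/(121.1263−102.8431)=0.0000; B=V−Δ·S=10.0000
Node (3,3) S=134.5848: V=(p*·10.0000+(1−p*)·10.0000)/1=10.0000; Δ=(10.0000−10.0000)/(142.6599−121.1263)=0.0000; B=V−Δ·S=10.0000
Node (2,0) S=91.5300: V=(p*·6.2500+(1−p*)·0.0000)/1=3.9062; Δ=(6.2500−0.0000)/(97.0218−82.3770)=0.4268; B=V−Δ·S=-35.1562
Node (2,1) S=107.8020: V=(p*·10.0000+(1−p*)·6.2500)/1=8.5938; Δ=(10.0000−6.2500)/(114.2701−97.0218)=0.2174; B=V−Δ·S=-14.8438
Node (2,2) S=126.9668: V=(p*·10.0000+(1−p*)·10.0000)/1=10.0000; Δ=(10.0000−10.0000)/(134.5848−114.2701)=0.0000; B=V−Δ·S=10.0000
Node (1,0) S=101.7000: V=(p*·8.5938+(1−p*)·3.9062)/1=6.8359; Δ=(8.5938−3.9062)/(107.8020−91.5300)=0.2881; B=V−Δ·S=-22.4609
Node (1,1) S=119.7800: V=(p*·10.0000+(1−p*)·8.5938)/1=9.4727; Δ=(10.0000−8.5938)/(126.9668−107.8020)=0.0734; B=V−Δ·S=0.6836
Node (0,0) S=113.0000: V=(p*·9.4727+(1−p*)·6.8359)/1=8.4839; Δ=(9.4727−6.8359)/(119.7800−101.7000)=0.1458; B=V−Δ·S=-7.9956
Check: Δ(0,0)·S0 + B(0,0) = 8.4839 = V0.

(0,0): Delta=0.1458 Bond=-7.9956
(1,0): Delta=0.2881 Bond=-22.4609
(1,1): Delta=0.0734 Bond=0.6836
(2,0): Delta=0.4268 Bond=-35.1562
(2,1): Delta=0.2174 Bond=-14.8438
(2,2): Delta=0.0000 Bond=10.0000
(3,0): Delta=0.0000 Bond=0.0000
(3,1): Delta=0.6442 Bond=-56.2500
(3,2): Delta=0.0000 Bond=10.0000
(3,3): Delta=0.0000 Bond=10.0000
V0=8.4839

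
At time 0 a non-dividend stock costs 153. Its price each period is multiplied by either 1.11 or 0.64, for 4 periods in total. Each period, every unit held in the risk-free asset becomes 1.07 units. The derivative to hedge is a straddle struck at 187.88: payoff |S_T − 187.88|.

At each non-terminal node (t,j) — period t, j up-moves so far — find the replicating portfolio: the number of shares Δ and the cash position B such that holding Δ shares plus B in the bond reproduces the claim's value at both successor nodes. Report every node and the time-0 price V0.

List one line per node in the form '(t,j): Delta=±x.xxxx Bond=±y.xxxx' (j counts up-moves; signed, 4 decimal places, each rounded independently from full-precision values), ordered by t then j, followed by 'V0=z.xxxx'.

(0,0): Delta=-0.2283 Bond=72.7136
(1,0): Delta=-1.0000 Bond=153.3660
(1,1): Delta=-0.1869 Bond=70.7744
(2,0): Delta=-1.0000 Bond=164.1017
(2,1): Delta=-1.0000 Bond=164.1017
(2,2): Delta=-0.1433 Bond=67.5079
(3,0): Delta=-1.0000 Bond=175.5888
(3,1): Delta=-1.0000 Bond=175.5888
(3,2): Delta=-1.0000 Bond=175.5888
(3,3): Delta=-0.0974 Bond=62.6190
V0=37.7800

Risk-neutral probability p* = (R−d)/(u−d) = (1.07−0.64)/(1.11−0.64) = 0.9149.
Terminal values V(4,·): V(4,0)=162.2109, V(4,1)=143.3601, V(4,2)=110.6658, V(4,3)=53.9616, V(4,4)=44.3848
Node (3,0) S=40.1080: V=(p*·143.3601+(1−p*)·162.2109)/1.07=135.4808; Δ=(143.3601−162.2109)/(44.5199−25.6691)=-1.0000; B=V−Δ·S=175.5888
Node (3,1) S=69.5624: V=(p*·110.6658+(1−p*)·143.3601)/1.07=106.0264; Δ=(110.6658−143.3601)/(77.2142−44.5199)=-1.0000; B=V−Δ·S=175.5888
Node (3,2) S=120.6472: V=(p*·53.9616+(1−p*)·110.6658)/1.07=54.9416; Δ=(53.9616−110.6658)/(133.9184−77.2142)=-1.0000; B=V−Δ·S=175.5888
Node (3,3) S=209.2475: V=(p*·44.3848+(1−p*)·53.9616)/1.07=42.2428; Δ=(44.3848−53.9616)/(232.2648−133.9184)=-0.0974; B=V−Δ·S=62.6190
Node (2,0) S=62.6688: V=(p*·106.0264+(1−p*)·135.4808)/1.07=101.4329; Δ=(106.0264−135.4808)/(69.5624−40.1080)=-1.0000; B=V−Δ·S=164.1017
Node (2,1) S=108.6912: V=(p*·54.9416+(1−p*)·106.0264)/1.07=55.4105; Δ=(54.9416−106.0264)/(120.6472−69.5624)=-1.0000; B=V−Δ·S=164.1017
Node (2,2) S=188.5113: V=(p*·42.2428+(1−p*)·54.9416)/1.07=40.4893; Δ=(42.2428−54.9416)/(209.2475−120.6472)=-0.1433; B=V−Δ·S=67.5079
Node (1,0) S=97.9200: V=(p*·55.4105+(1−p*)·101.4329)/1.07=55.4460; Δ=(55.4105−101.4329)/(108.6912−62.6688)=-1.0000; B=V−Δ·S=153.3660
Node (1,1) S=169.8300: V=(p*·40.4893+(1−p*)·55.4105)/1.07=39.0273; Δ=(40.4893−55.4105)/(188.5113−108.6912)=-0.1869; B=V−Δ·S=70.7744
Node (0,0) S=153.0000: V=(p*·39.0273+(1−p*)·55.4460)/1.07=37.7800; Δ=(39.0273−55.4460)/(169.8300−97.9200)=-0.2283; B=V−Δ·S=72.7136
Each (Δ,B) replicates both successor values, so the strategy is self-financing and V0 is arbitrage-free.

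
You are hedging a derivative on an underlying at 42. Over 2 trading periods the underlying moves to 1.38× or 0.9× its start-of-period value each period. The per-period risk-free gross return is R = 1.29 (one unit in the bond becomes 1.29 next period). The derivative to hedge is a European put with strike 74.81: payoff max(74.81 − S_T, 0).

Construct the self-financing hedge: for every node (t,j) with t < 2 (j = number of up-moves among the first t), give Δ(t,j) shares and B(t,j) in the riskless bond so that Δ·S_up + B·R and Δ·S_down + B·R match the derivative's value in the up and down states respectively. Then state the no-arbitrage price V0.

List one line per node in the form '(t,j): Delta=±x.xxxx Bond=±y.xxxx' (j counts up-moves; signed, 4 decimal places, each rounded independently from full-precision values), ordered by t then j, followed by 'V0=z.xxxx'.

Under the risk-neutral measure, an up-move has probability p* = (R−d)/(u−d) = 0.8125 and values discount at R = 1.29.
At expiry t=2: V(2,0)=40.7900, V(2,1)=22.6460, V(2,2)=0.0000
Node (1,0) S=37.8000: V=(p*·22.6460+(1−p*)·40.7900)/1.29=20.1922; Δ=(22.6460−40.7900)/(52.1640−34.0200)=-1.0000; B=V−Δ·S=57.9922
Node (1,1) S=57.9600: V=(p*·0.0000+(1−p*)·22.6460)/1.29=3.2916; Δ=(0.0000−22.6460)/(79.9848−52.1640)=-0.8140; B=V−Δ·S=50.4707
Node (0,0) S=42.0000: V=(p*·3.2916+(1−p*)·20.1922)/1.29=5.0081; Δ=(3.2916−20.1922)/(57.9600−37.8000)=-0.8383; B=V−Δ·S=40.2178
Check: Δ(0,0)·S0 + B(0,0) = 5.0081 = V0.

(0,0): Delta=-0.8383 Bond=40.2178
(1,0): Delta=-1.0000 Bond=57.9922
(1,1): Delta=-0.8140 Bond=50.4707
V0=5.0081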